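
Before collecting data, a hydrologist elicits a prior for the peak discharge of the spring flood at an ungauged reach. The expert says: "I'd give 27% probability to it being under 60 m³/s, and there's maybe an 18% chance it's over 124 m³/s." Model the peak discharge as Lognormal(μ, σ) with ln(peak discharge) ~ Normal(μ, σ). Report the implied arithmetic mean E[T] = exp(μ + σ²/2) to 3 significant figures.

If T ~ Lognormal(μ,σ) then ln T ~ Normal(μ,σ), so the p-quantile of ln T is μ + z_p·σ.
ln(60) = 4.094 and ln(124) = 4.82; z_{0.27} = -0.6128, z_{0.82} = 0.9154.
σ = (4.82 − 4.094)/(0.9154 − (-0.6128)) = 0.475.
μ = 4.094 − (-0.6128)·0.475 = 4.385.
E[T] = exp(μ + σ²/2) = exp(4.385 + 0.1128) = 89.9 m³/s.

E[T] ≈ 89.9 m³/s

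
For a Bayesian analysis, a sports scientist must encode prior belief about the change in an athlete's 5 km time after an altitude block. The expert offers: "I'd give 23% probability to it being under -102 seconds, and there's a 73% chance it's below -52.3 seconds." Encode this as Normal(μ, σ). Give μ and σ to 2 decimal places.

For Normal(μ,σ), the p-quantile is μ + z_p·σ. Here z_{0.23} = -0.7388, z_{0.73} = 0.6128.
So -102 = μ − 0.7388σ and -52.3 = μ + 0.6128σ.
Subtracting: σ = (-52.3 − -102)/(0.6128 − (-0.7388)) = 36.77.
Then μ = -102 − (-0.7388)·36.77 = -74.83.

μ = -74.83, σ = 36.77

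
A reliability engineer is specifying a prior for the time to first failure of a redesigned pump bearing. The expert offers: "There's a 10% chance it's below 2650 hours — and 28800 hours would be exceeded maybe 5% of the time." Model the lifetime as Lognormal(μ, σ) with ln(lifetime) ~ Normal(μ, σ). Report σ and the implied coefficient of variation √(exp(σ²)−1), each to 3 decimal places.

σ ≈ 0.815, CV ≈ 0.972

If T ~ Lognormal(μ,σ) then ln T ~ Normal(μ,σ), so the p-quantile of ln T is μ + z_p·σ.
ln(2650) = 7.882 and ln(28800) = 10.27; z_{0.1} = -1.282, z_{0.95} = 1.645.
σ = (10.27 − 7.882)/(1.645 − (-1.282)) = 0.815.
μ = 7.882 − (-1.282)·0.815 = 8.927.
CV = √(exp(σ²)−1) = √(exp(0.6647)−1) = 0.972.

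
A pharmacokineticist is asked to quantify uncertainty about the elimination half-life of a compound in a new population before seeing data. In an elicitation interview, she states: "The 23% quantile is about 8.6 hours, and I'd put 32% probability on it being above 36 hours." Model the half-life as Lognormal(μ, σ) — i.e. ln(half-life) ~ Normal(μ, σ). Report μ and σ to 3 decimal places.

If T ~ Lognormal(μ,σ) then ln T ~ Normal(μ,σ), so the p-quantile of ln T is μ + z_p·σ.
ln(8.6) = 2.152 and ln(36) = 3.584; z_{0.23} = -0.7388, z_{0.68} = 0.4677.
σ = (3.584 − 2.152)/(0.4677 − (-0.7388)) = 1.187.
μ = 2.152 − (-0.7388)·1.187 = 3.029.

μ ≈ 3.029, σ ≈ 1.187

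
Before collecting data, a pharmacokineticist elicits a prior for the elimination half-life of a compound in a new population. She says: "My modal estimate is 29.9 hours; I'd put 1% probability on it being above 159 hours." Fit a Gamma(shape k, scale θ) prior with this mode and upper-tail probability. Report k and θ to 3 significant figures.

k ≈ 2.38, θ ≈ 21.7

Gamma(k,θ) with k>1 has mode (k−1)θ, so θ = 29.9/(k−1).
Need P(X < 159) = 0.99 with θ tied to k this way. Start at k = 2, θ = 29.9: P(X<159) ≈ 0.969.
Too low — raise k to concentrate. Iterating converges to k ≈ 2.38.
Then θ = 29.9/(2.38−1) ≈ 21.7.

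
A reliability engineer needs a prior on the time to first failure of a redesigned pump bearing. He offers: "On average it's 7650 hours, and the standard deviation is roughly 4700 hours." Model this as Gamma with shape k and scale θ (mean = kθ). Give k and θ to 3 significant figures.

k ≈ 2.65, θ ≈ 2890

For Gamma(k, scale θ): mean = kθ, variance = kθ², so CV = 1/√k.
CV = SD/mean = 4700/7650 = 0.6144, hence k = 1/CV² = 2.65.
Then θ = mean/k = 7650/2.65 = 2890.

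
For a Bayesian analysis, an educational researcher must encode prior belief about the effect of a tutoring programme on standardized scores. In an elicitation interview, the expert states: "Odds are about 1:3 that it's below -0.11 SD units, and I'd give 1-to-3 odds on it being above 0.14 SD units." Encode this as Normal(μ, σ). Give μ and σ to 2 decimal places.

μ = 0.01, σ = 0.19

For Normal(μ,σ), the p-quantile is μ + z_p·σ. Here z_{0.25} = -0.6745, z_{0.75} = 0.6745.
So -0.11 = μ − 0.6745σ and 0.14 = μ + 0.6745σ.
Subtracting: σ = (0.14 − -0.11)/(0.6745 − (-0.6745)) = 0.19.
Then μ = -0.11 − (-0.6745)·0.19 = 0.01.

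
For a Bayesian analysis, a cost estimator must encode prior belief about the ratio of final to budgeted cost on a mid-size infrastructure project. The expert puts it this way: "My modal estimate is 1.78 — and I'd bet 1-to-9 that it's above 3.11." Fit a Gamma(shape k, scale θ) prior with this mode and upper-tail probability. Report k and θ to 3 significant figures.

k ≈ 7.1, θ ≈ 0.292

Gamma(k,θ) with k>1 has mode (k−1)θ, so θ = 1.78/(k−1).
Need P(X < 3.11) = 0.9 with θ tied to k this way. Start at k = 2, θ = 1.78: P(X<3.11) ≈ 0.521.
Too low — raise k to concentrate. Iterating converges to k ≈ 7.1.
Then θ = 1.78/(7.1−1) ≈ 0.292.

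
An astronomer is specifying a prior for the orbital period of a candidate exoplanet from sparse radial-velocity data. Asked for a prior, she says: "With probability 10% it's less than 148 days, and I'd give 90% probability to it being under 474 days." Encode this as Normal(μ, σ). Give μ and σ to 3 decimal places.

For Normal(μ,σ), the p-quantile is μ + z_p·σ. Here z_{0.1} = -1.282, z_{0.9} = 1.282.
So 148 = μ − 1.282σ and 474 = μ + 1.282σ.
Subtracting: σ = (474 − 148)/(1.282 − (-1.282)) = 127.190.
Then μ = 148 − (-1.282)·127.190 = 311.000.

μ = 311.000, σ = 127.190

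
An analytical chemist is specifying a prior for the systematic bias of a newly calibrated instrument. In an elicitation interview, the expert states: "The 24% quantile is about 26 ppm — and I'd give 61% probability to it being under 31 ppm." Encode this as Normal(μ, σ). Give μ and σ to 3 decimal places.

μ = 29.583, σ = 5.073

For Normal(μ,σ), the p-quantile is μ + z_p·σ. Here z_{0.24} = -0.7063, z_{0.61} = 0.2793.
So 26 = μ − 0.7063σ and 31 = μ + 0.2793σ.
Subtracting: σ = (31 − 26)/(0.2793 − (-0.7063)) = 5.073.
Then μ = 26 − (-0.7063)·5.073 = 29.583.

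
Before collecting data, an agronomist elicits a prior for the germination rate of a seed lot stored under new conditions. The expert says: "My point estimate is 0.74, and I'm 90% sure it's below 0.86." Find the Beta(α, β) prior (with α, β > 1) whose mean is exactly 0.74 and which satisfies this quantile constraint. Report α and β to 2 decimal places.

With mean 0.74 fixed, write α = 0.74s, β = 0.26s where s = α+β.
Need P(θ < 0.86) = 0.9 under Beta(0.74s, 0.26s). Normal approximation: (q−m)/√(m(1−m)/s) ≈ z_{0.9} = 1.28, so s ≈ 0.74·0.26·(1.28)²/(0.86−0.74)² = 21.9.
At s = 21.9: P(θ<0.86) ≈ 0.916. Adjusting to match 0.9 gives s ≈ 19.27.
So α = 0.74·19.27 ≈ 14.26, β = 0.26·19.27 ≈ 5.01.

α ≈ 14.26, β ≈ 5.01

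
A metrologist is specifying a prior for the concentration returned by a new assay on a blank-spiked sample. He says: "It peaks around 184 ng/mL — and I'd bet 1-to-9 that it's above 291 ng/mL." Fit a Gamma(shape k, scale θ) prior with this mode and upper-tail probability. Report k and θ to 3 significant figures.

Gamma(k,θ) with k>1 has mode (k−1)θ, so θ = 184/(k−1).
Need P(X < 291) = 0.9 with θ tied to k this way. Start at k = 2, θ = 184: P(X<291) ≈ 0.469.
Too low — raise k to concentrate. Iterating converges to k ≈ 9.93.
Then θ = 184/(9.93−1) ≈ 20.6.

k ≈ 9.93, θ ≈ 20.6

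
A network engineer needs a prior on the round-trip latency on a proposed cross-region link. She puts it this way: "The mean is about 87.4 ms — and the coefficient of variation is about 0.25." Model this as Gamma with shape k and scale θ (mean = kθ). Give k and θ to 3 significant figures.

k ≈ 16, θ ≈ 5.46

For Gamma(k, scale θ): mean = kθ, variance = kθ², so CV = 1/√k.
CV = 0.25, hence k = 1/CV² = 16.
Then θ = mean/k = 87.4/16 = 5.46.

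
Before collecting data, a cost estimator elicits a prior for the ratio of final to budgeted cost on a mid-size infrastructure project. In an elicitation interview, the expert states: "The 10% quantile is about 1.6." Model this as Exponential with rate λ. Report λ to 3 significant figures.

λ ≈ 0.0659

P(T < 1.6) = 1 − e^(−λ·1.6) = 0.1, so λ = −ln(1−0.1)/1.6 = −ln(0.9)/1.6 = 0.0659.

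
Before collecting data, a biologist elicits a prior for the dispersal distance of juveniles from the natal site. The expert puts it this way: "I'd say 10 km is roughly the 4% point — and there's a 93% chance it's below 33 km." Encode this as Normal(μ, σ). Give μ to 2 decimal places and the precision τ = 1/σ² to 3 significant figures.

The p-quantile of Normal(μ,σ) is μ + z_p·σ, with z_{0.04} = -1.751 and z_{0.93} = 1.476.
Eliminate σ: μ = (z₂·x₁ − z₁·x₂)/(z₂ − z₁) = (1.476·10 − (-1.751)·33)/3.226 = 22.48.
Then σ = (x₂ − x₁)/(z₂ − z₁) = (33 − 10)/3.226 = 7.13.
Precision τ = 1/σ² = 1/7.129² = 0.0197.

μ = 22.48, τ = 0.0197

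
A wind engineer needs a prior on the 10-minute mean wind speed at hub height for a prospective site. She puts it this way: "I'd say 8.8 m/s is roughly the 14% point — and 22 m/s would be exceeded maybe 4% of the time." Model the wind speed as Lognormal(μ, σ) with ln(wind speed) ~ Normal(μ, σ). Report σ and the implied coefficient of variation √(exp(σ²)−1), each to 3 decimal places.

σ ≈ 0.324, CV ≈ 0.332

If T ~ Lognormal(μ,σ) then ln T ~ Normal(μ,σ), so the p-quantile of ln T is μ + z_p·σ.
ln(8.8) = 2.175 and ln(22) = 3.091; z_{0.14} = -1.08, z_{0.96} = 1.751.
σ = (3.091 − 2.175)/(1.751 − (-1.08)) = 0.324.
μ = 2.175 − (-1.08)·0.324 = 2.524.
CV = √(exp(σ²)−1) = √(exp(0.1048)−1) = 0.332.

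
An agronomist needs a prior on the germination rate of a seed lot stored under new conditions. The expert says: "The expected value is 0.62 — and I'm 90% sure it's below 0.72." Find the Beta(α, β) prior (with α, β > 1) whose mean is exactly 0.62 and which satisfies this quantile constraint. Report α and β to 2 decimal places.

With mean 0.62 fixed, write α = 0.62s, β = 0.38s where s = α+β.
Need P(θ < 0.72) = 0.9 under Beta(0.62s, 0.38s). Normal approximation: (q−m)/√(m(1−m)/s) ≈ z_{0.9} = 1.28, so s ≈ 0.62·0.38·(1.28)²/(0.72−0.62)² = 38.7.
At s = 38.7: P(θ<0.72) ≈ 0.905. Adjusting to match 0.9 gives s ≈ 37.20.
So α = 0.62·37.20 ≈ 23.06, β = 0.38·37.20 ≈ 14.14.

α ≈ 23.06, β ≈ 14.14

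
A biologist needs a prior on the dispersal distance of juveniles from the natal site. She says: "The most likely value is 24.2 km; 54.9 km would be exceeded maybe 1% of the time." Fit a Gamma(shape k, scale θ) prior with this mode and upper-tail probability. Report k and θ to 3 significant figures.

k ≈ 8.14, θ ≈ 3.39

Gamma(k,θ) with k>1 has mode (k−1)θ, so θ = 24.2/(k−1).
Need P(X < 54.9) = 0.99 with θ tied to k this way. Start at k = 2, θ = 24.2: P(X<54.9) ≈ 0.662.
Too low — raise k to concentrate. Iterating converges to k ≈ 8.14.
Then θ = 24.2/(8.14−1) ≈ 3.39.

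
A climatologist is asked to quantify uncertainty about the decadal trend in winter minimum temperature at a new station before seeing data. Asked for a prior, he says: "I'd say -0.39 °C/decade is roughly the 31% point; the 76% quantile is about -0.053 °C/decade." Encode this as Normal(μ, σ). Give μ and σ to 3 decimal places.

For Normal(μ,σ), the p-quantile is μ + z_p·σ. Here z_{0.31} = -0.4959, z_{0.76} = 0.7063.
So -0.39 = μ − 0.4959σ and -0.053 = μ + 0.7063σ.
Subtracting: σ = (-0.053 − -0.39)/(0.7063 − (-0.4959)) = 0.280.
Then μ = -0.39 − (-0.4959)·0.280 = -0.251.

μ = -0.251, σ = 0.280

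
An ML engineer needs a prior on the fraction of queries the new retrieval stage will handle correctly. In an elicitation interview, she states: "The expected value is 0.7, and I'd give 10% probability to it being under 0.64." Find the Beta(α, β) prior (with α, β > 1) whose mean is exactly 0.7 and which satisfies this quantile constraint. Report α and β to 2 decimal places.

With mean 0.7 fixed, write α = 0.7s, β = 0.3s where s = α+β.
Need P(θ < 0.64) = 0.1 under Beta(0.7s, 0.3s). Normal approximation: (q−m)/√(m(1−m)/s) ≈ z_{0.1} = -1.28, so s ≈ 0.7·0.3·(-1.28)²/(0.64−0.7)² = 95.8.
At s = 95.8: P(θ<0.64) ≈ 0.103. Adjusting to match 0.1 gives s ≈ 98.14.
So α = 0.7·98.14 ≈ 68.70, β = 0.3·98.14 ≈ 29.44.

α ≈ 68.70, β ≈ 29.44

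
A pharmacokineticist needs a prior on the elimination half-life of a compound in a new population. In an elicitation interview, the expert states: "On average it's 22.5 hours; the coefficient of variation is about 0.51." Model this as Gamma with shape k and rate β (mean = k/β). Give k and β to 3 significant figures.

k ≈ 3.84, β ≈ 0.171

For Gamma(k, rate β): mean = k/β, variance = k/β², so CV = 1/√k.
CV = 0.51, hence k = 1/CV² = 3.84.
Then β = k/mean = 3.84/22.5 = 0.171.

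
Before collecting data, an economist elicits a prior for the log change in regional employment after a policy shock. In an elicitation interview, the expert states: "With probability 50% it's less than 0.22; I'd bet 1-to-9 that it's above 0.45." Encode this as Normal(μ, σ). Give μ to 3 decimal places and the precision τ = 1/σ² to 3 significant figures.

For Normal(μ,σ), the p-quantile is μ + z_p·σ. Here z_{0.5} = 0, z_{0.9} = 1.282.
So 0.22 = μ + 0σ and 0.45 = μ + 1.282σ.
Subtracting: σ = (0.45 − 0.22)/(1.282 − (0)) = 0.179.
Then μ = 0.22 − (0)·0.179 = 0.220.
Precision τ = 1/σ² = 1/0.1795² = 31.

μ = 0.220, τ = 31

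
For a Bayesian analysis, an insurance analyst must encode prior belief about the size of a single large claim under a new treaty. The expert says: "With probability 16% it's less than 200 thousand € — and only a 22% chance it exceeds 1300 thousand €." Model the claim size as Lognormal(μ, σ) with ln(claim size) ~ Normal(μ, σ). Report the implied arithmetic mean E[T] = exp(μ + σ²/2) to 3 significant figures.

If T ~ Lognormal(μ,σ) then ln T ~ Normal(μ,σ), so the p-quantile of ln T is μ + z_p·σ.
ln(200) = 5.298 and ln(1300) = 7.17; z_{0.16} = -0.9945, z_{0.78} = 0.7722.
σ = (7.17 − 5.298)/(0.7722 − (-0.9945)) = 1.060.
μ = 5.298 − (-0.9945)·1.060 = 6.352.
E[T] = exp(μ + σ²/2) = exp(6.352 + 0.5613) = 1010 thousand €.

E[T] ≈ 1010 thousand €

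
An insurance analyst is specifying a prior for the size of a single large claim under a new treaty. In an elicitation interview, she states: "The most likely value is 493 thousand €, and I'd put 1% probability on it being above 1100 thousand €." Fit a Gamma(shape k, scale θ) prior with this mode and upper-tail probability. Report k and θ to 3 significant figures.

k ≈ 8.46, θ ≈ 66.1

Gamma(k,θ) with k>1 has mode (k−1)θ, so θ = 493/(k−1).
Need P(X < 1100) = 0.99 with θ tied to k this way. Start at k = 2, θ = 493: P(X<1100) ≈ 0.653.
Too low — raise k to concentrate. Iterating converges to k ≈ 8.46.
Then θ = 493/(8.46−1) ≈ 66.1.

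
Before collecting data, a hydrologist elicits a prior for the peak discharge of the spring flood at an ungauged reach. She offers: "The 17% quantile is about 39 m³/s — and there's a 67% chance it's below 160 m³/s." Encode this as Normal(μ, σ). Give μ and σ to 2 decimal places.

For Normal(μ,σ), the p-quantile is μ + z_p·σ. Here z_{0.17} = -0.9542, z_{0.67} = 0.4399.
So 39 = μ − 0.9542σ and 160 = μ + 0.4399σ.
Subtracting: σ = (160 − 39)/(0.4399 − (-0.9542)) = 86.80.
Then μ = 39 − (-0.9542)·86.80 = 121.82.

μ = 121.82, σ = 86.80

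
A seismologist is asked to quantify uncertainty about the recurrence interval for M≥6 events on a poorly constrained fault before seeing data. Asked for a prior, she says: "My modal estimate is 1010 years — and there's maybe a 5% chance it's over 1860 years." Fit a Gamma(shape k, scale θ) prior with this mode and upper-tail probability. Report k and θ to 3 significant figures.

k ≈ 8.47, θ ≈ 135

Gamma(k,θ) with k>1 has mode (k−1)θ, so θ = 1010/(k−1).
Need P(X < 1860) = 0.95 with θ tied to k this way. Start at k = 2, θ = 1010: P(X<1860) ≈ 0.549.
Too low — raise k to concentrate. Iterating converges to k ≈ 8.47.
Then θ = 1010/(8.47−1) ≈ 135.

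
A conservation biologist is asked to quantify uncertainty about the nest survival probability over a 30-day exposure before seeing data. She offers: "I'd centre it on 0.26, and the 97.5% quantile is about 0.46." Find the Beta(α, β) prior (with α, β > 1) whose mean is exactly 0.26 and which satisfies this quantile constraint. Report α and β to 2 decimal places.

With mean 0.26 fixed, write α = 0.26s, β = 0.74s where s = α+β.
Need P(θ < 0.46) = 0.975 under Beta(0.26s, 0.74s). Normal approximation: (q−m)/√(m(1−m)/s) ≈ z_{0.975} = 1.96, so s ≈ 0.26·0.74·(1.96)²/(0.46−0.26)² = 18.5.
At s = 18.5: P(θ<0.46) ≈ 0.966. Adjusting to match 0.975 gives s ≈ 21.41.
So α = 0.26·21.41 ≈ 5.57, β = 0.74·21.41 ≈ 15.84.

α ≈ 5.57, β ≈ 15.84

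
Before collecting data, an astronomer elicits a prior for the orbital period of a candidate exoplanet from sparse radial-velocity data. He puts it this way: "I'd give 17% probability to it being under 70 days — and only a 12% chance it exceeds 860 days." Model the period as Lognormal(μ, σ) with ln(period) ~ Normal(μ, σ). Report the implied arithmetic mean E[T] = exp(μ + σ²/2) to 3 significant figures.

If T ~ Lognormal(μ,σ) then ln T ~ Normal(μ,σ), so the p-quantile of ln T is μ + z_p·σ.
ln(70) = 4.248 and ln(860) = 6.757; z_{0.17} = -0.9542, z_{0.88} = 1.175.
σ = (6.757 − 4.248)/(1.175 − (-0.9542)) = 1.178.
μ = 4.248 − (-0.9542)·1.178 = 5.373.
E[T] = exp(μ + σ²/2) = exp(5.373 + 0.6940) = 431 days.

E[T] ≈ 431 days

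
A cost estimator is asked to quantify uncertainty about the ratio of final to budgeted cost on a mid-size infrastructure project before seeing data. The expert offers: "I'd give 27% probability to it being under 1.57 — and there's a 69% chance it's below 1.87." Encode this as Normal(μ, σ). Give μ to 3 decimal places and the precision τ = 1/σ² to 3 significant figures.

The p-quantile of Normal(μ,σ) is μ + z_p·σ, with z_{0.27} = -0.6128 and z_{0.69} = 0.4959.
Eliminate σ: μ = (z₂·x₁ − z₁·x₂)/(z₂ − z₁) = (0.4959·1.57 − (-0.6128)·1.87)/1.109 = 1.736.
Then σ = (x₂ − x₁)/(z₂ − z₁) = (1.87 − 1.57)/1.109 = 0.271.
Precision τ = 1/σ² = 1/0.2706² = 13.7.

μ = 1.736, τ = 13.7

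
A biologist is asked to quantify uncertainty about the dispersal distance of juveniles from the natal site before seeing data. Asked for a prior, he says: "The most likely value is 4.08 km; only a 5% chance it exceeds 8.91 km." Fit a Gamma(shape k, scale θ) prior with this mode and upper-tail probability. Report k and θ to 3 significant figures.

Gamma(k,θ) with k>1 has mode (k−1)θ, so θ = 4.08/(k−1).
Need P(X < 8.91) = 0.95 with θ tied to k this way. Start at k = 2, θ = 4.08: P(X<8.91) ≈ 0.641.
Too low — raise k to concentrate. Iterating converges to k ≈ 5.51.
Then θ = 4.08/(5.51−1) ≈ 0.904.

k ≈ 5.51, θ ≈ 0.904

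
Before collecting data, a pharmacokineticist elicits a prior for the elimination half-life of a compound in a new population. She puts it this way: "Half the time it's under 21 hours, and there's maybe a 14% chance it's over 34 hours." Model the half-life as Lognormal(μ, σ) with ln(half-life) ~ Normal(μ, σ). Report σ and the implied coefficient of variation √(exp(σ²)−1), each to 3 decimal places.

If T ~ Lognormal(μ,σ) then ln T ~ Normal(μ,σ), so the p-quantile of ln T is μ + z_p·σ.
ln(21) = 3.045 and ln(34) = 3.526; z_{0.5} = 0, z_{0.86} = 1.08.
σ = (3.526 − 3.045)/(1.08 − (0)) = 0.446.
μ = 3.045 − (0)·0.446 = 3.045.
CV = √(exp(σ²)−1) = √(exp(0.1989)−1) = 0.469.

σ ≈ 0.446, CV ≈ 0.469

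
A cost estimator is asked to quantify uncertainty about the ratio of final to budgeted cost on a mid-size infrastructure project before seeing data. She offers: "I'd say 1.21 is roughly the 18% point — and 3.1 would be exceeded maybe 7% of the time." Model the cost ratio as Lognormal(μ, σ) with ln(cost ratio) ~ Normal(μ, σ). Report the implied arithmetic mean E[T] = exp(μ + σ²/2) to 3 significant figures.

If T ~ Lognormal(μ,σ) then ln T ~ Normal(μ,σ), so the p-quantile of ln T is μ + z_p·σ.
ln(1.21) = 0.1906 and ln(3.1) = 1.131; z_{0.18} = -0.9154, z_{0.93} = 1.476.
σ = (1.131 − 0.1906)/(1.476 − (-0.9154)) = 0.393.
μ = 0.1906 − (-0.9154)·0.393 = 0.551.
E[T] = exp(μ + σ²/2) = exp(0.551 + 0.0774) = 1.87.

E[T] ≈ 1.87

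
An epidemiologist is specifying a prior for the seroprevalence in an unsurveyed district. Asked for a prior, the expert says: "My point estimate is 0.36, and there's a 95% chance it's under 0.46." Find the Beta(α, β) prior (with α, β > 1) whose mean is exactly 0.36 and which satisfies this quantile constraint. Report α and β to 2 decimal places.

With mean 0.36 fixed, write α = 0.36s, β = 0.64s where s = α+β.
Need P(θ < 0.46) = 0.95 under Beta(0.36s, 0.64s). Normal approximation: (q−m)/√(m(1−m)/s) ≈ z_{0.95} = 1.64, so s ≈ 0.36·0.64·(1.64)²/(0.46−0.36)² = 62.3.
At s = 62.3: P(θ<0.46) ≈ 0.947. Adjusting to match 0.95 gives s ≈ 64.60.
So α = 0.36·64.60 ≈ 23.26, β = 0.64·64.60 ≈ 41.35.

α ≈ 23.26, β ≈ 41.35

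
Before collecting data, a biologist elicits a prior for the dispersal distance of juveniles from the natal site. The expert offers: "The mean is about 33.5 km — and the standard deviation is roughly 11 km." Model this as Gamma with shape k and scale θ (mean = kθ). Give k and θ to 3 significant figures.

For Gamma(k, scale θ): mean = kθ, variance = kθ², so CV = 1/√k.
CV = SD/mean = 11/33.5 = 0.3284, hence k = 1/CV² = 9.27.
Then θ = mean/k = 33.5/9.27 = 3.61.

k ≈ 9.27, θ ≈ 3.61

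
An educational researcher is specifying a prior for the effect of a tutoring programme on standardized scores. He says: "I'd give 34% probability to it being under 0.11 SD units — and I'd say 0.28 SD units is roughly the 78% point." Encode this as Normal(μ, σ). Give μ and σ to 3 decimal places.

μ = 0.169, σ = 0.144

For Normal(μ,σ), the p-quantile is μ + z_p·σ. Here z_{0.34} = -0.4125, z_{0.78} = 0.7722.
So 0.11 = μ − 0.4125σ and 0.28 = μ + 0.7722σ.
Subtracting: σ = (0.28 − 0.11)/(0.7722 − (-0.4125)) = 0.144.
Then μ = 0.11 − (-0.4125)·0.144 = 0.169.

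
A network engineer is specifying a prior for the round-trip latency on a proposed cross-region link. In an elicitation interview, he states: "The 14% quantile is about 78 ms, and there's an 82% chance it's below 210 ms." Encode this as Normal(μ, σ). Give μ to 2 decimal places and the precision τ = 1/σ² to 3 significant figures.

μ = 149.46, τ = 0.000229

For Normal(μ,σ), the p-quantile is μ + z_p·σ. Here z_{0.14} = -1.08, z_{0.82} = 0.9154.
So 78 = μ − 1.08σ and 210 = μ + 0.9154σ.
Subtracting: σ = (210 − 78)/(0.9154 − (-1.08)) = 66.14.
Then μ = 78 − (-1.08)·66.14 = 149.46.
Precision τ = 1/σ² = 1/66.14² = 0.000229.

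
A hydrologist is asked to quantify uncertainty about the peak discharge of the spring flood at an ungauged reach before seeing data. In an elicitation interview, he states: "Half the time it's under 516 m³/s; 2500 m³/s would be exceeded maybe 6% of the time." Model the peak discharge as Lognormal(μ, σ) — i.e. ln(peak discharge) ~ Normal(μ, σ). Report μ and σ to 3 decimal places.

If T ~ Lognormal(μ,σ) then ln T ~ Normal(μ,σ), so the p-quantile of ln T is μ + z_p·σ.
ln(516) = 6.246 and ln(2500) = 7.824; z_{0.5} = 0, z_{0.94} = 1.555.
σ = (7.824 − 6.246)/(1.555 − (0)) = 1.015.
μ = 6.246 − (0)·1.015 = 6.246.

μ ≈ 6.246, σ ≈ 1.015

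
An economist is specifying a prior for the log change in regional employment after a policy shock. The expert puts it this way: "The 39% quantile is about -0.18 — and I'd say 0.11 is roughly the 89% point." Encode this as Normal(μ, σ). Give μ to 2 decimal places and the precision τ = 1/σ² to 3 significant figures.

For Normal(μ,σ), the p-quantile is μ + z_p·σ. Here z_{0.39} = -0.2793, z_{0.89} = 1.227.
So -0.18 = μ − 0.2793σ and 0.11 = μ + 1.227σ.
Subtracting: σ = (0.11 − -0.18)/(1.227 − (-0.2793)) = 0.19.
Then μ = -0.18 − (-0.2793)·0.19 = -0.13.
Precision τ = 1/σ² = 1/0.1926² = 27.

μ = -0.13, τ = 27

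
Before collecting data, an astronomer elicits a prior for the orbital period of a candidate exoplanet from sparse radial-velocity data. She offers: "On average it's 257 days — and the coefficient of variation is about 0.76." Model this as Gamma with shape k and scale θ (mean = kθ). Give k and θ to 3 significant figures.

For Gamma(k, scale θ): mean = kθ, variance = kθ², so CV = 1/√k.
CV = 0.76, hence k = 1/CV² = 1.73.
Then θ = mean/k = 257/1.73 = 148.

k ≈ 1.73, θ ≈ 148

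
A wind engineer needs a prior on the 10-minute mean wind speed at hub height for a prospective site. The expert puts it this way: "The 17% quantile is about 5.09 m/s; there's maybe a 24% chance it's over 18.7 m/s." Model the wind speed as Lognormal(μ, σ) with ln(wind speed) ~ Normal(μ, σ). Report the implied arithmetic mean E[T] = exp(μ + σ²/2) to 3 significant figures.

E[T] ≈ 14.6 m/s

If T ~ Lognormal(μ,σ) then ln T ~ Normal(μ,σ), so the p-quantile of ln T is μ + z_p·σ.
ln(5.09) = 1.627 and ln(18.7) = 2.929; z_{0.17} = -0.9542, z_{0.76} = 0.7063.
σ = (2.929 − 1.627)/(0.7063 − (-0.9542)) = 0.784.
μ = 1.627 − (-0.9542)·0.784 = 2.375.
E[T] = exp(μ + σ²/2) = exp(2.375 + 0.3071) = 14.6 m/s.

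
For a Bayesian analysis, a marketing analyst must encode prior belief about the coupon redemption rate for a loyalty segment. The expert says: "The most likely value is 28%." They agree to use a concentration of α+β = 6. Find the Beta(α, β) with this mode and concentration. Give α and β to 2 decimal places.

For α,β > 1 the Beta mode is (α−1)/(α+β−2). With α+β = 6, the mode is (α−1)/4.
Set (α−1)/4 = 0.28 → α = 1 + 0.28·4 = 2.12.
β = 6 − α = 3.88.

α = 2.12, β = 3.88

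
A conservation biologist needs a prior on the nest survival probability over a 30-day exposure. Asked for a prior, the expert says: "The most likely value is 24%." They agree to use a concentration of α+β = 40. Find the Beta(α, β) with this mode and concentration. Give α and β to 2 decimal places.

α = 10.12, β = 29.88

For α,β > 1 the Beta mode is (α−1)/(α+β−2). With α+β = 40, the mode is (α−1)/38.
Set (α−1)/38 = 0.24 → α = 1 + 0.24·38 = 10.12.
β = 40 − α = 29.88.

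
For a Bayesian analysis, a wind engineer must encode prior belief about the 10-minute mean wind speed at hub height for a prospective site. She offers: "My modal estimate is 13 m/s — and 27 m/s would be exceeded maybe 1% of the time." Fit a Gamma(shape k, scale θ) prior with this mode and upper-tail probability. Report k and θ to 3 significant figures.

Gamma(k,θ) with k>1 has mode (k−1)θ, so θ = 13/(k−1).
Need P(X < 27) = 0.99 with θ tied to k this way. Start at k = 2, θ = 13: P(X<27) ≈ 0.614.
Too low — raise k to concentrate. Iterating converges to k ≈ 10.1.
Then θ = 13/(10.1−1) ≈ 1.42.

k ≈ 10.1, θ ≈ 1.42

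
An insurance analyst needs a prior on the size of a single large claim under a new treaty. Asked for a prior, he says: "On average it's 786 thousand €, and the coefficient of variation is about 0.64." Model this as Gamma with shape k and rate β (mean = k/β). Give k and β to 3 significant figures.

k ≈ 2.44, β ≈ 0.00311

For Gamma(k, rate β): mean = k/β, variance = k/β², so CV = 1/√k.
CV = 0.64, hence k = 1/CV² = 2.44.
Then β = k/mean = 2.44/786 = 0.00311.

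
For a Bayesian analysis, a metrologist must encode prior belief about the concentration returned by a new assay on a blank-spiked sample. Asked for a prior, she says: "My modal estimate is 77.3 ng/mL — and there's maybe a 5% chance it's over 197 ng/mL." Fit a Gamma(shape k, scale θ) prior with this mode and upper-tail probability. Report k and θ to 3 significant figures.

k ≈ 4.1, θ ≈ 25

Gamma(k,θ) with k>1 has mode (k−1)θ, so θ = 77.3/(k−1).
Need P(X < 197) = 0.95 with θ tied to k this way. Start at k = 2, θ = 77.3: P(X<197) ≈ 0.723.
Too low — raise k to concentrate. Iterating converges to k ≈ 4.1.
Then θ = 77.3/(4.1−1) ≈ 25.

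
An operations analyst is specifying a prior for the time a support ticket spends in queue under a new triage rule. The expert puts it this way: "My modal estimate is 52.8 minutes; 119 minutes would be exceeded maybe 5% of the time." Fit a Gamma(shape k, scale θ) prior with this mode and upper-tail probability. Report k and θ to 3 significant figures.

k ≈ 5.16, θ ≈ 12.7

Gamma(k,θ) with k>1 has mode (k−1)θ, so θ = 52.8/(k−1).
Need P(X < 119) = 0.95 with θ tied to k this way. Start at k = 2, θ = 52.8: P(X<119) ≈ 0.658.
Too low — raise k to concentrate. Iterating converges to k ≈ 5.16.
Then θ = 52.8/(5.16−1) ≈ 12.7.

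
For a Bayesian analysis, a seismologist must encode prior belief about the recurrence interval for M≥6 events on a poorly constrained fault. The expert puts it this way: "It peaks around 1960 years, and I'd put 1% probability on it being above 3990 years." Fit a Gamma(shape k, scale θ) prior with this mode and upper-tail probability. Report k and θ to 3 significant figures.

k ≈ 10.7, θ ≈ 202

Gamma(k,θ) with k>1 has mode (k−1)θ, so θ = 1960/(k−1).
Need P(X < 3990) = 0.99 with θ tied to k this way. Start at k = 2, θ = 1960: P(X<3990) ≈ 0.604.
Too low — raise k to concentrate. Iterating converges to k ≈ 10.7.
Then θ = 1960/(10.7−1) ≈ 202.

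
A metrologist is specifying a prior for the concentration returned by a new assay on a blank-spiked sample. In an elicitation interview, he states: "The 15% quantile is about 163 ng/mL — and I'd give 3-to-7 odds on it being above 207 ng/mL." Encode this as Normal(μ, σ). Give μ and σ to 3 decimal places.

μ = 192.217, σ = 28.190

For Normal(μ,σ), the p-quantile is μ + z_p·σ. Here z_{0.15} = -1.036, z_{0.7} = 0.5244.
So 163 = μ − 1.036σ and 207 = μ + 0.5244σ.
Subtracting: σ = (207 − 163)/(0.5244 − (-1.036)) = 28.190.
Then μ = 163 − (-1.036)·28.190 = 192.217.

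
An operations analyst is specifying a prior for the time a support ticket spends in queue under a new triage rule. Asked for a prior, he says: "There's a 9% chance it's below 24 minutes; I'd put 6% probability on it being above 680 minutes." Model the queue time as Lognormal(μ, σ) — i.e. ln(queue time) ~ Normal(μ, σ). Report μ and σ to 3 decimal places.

μ ≈ 4.726, σ ≈ 1.155

If T ~ Lognormal(μ,σ) then ln T ~ Normal(μ,σ), so the p-quantile of ln T is μ + z_p·σ.
ln(24) = 3.178 and ln(680) = 6.522; z_{0.09} = -1.341, z_{0.94} = 1.555.
σ = (6.522 − 3.178)/(1.555 − (-1.341)) = 1.155.
μ = 3.178 − (-1.341)·1.155 = 4.726.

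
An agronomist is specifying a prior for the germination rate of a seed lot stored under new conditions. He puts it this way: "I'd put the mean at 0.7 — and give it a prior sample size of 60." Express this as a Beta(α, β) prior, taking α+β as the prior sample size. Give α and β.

Under the effective-sample-size interpretation, Beta(α, β) has prior mean α/(α+β) and prior sample size α+β.
So α+β = 60 and α/(α+β) = 0.7, giving α = 0.7·60 = 42 and β = 60 − 42 = 18.

α = 42, β = 18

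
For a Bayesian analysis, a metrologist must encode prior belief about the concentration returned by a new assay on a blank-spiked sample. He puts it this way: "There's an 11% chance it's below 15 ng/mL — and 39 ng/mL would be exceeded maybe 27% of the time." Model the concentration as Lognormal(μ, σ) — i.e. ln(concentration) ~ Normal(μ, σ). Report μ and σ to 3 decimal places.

μ ≈ 3.345, σ ≈ 0.519

If T ~ Lognormal(μ,σ) then ln T ~ Normal(μ,σ), so the p-quantile of ln T is μ + z_p·σ.
ln(15) = 2.708 and ln(39) = 3.664; z_{0.11} = -1.227, z_{0.73} = 0.6128.
σ = (3.664 − 2.708)/(0.6128 − (-1.227)) = 0.519.
μ = 2.708 − (-1.227)·0.519 = 3.345.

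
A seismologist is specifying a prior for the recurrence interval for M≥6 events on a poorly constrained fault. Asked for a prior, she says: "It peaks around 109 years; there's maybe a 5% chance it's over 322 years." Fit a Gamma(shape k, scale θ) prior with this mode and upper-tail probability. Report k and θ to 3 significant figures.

k ≈ 3.26, θ ≈ 48.1

Gamma(k,θ) with k>1 has mode (k−1)θ, so θ = 109/(k−1).
Need P(X < 322) = 0.95 with θ tied to k this way. Start at k = 2, θ = 109: P(X<322) ≈ 0.794.
Too low — raise k to concentrate. Iterating converges to k ≈ 3.26.
Then θ = 109/(3.26−1) ≈ 48.1.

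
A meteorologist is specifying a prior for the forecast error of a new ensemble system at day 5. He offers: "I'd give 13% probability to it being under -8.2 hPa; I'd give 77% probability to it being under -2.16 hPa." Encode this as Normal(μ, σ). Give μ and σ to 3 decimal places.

μ = -4.553, σ = 3.238

The p-quantile of Normal(μ,σ) is μ + z_p·σ, with z_{0.13} = -1.126 and z_{0.77} = 0.7388.
Eliminate σ: μ = (z₂·x₁ − z₁·x₂)/(z₂ − z₁) = (0.7388·-8.2 − (-1.126)·-2.16)/1.865 = -4.553.
Then σ = (x₂ − x₁)/(z₂ − z₁) = (-2.16 − -8.2)/1.865 = 3.238.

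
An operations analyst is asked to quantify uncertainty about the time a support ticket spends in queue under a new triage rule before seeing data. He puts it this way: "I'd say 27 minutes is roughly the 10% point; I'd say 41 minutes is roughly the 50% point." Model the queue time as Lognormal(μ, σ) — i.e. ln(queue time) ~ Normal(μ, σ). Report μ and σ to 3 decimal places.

μ ≈ 3.714, σ ≈ 0.326

If T ~ Lognormal(μ,σ) then ln T ~ Normal(μ,σ), so the p-quantile of ln T is μ + z_p·σ.
ln(27) = 3.296 and ln(41) = 3.714; z_{0.1} = -1.282, z_{0.5} = 0.
σ = (3.714 − 3.296)/(0 − (-1.282)) = 0.326.
μ = 3.296 − (-1.282)·0.326 = 3.714.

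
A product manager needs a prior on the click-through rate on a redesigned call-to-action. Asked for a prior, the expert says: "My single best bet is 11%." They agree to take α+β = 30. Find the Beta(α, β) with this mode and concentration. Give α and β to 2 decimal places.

α = 4.08, β = 25.92

For α,β > 1 the Beta mode is (α−1)/(α+β−2). With α+β = 30, the mode is (α−1)/28.
Set (α−1)/28 = 0.11 → α = 1 + 0.11·28 = 4.08.
β = 30 − α = 25.92.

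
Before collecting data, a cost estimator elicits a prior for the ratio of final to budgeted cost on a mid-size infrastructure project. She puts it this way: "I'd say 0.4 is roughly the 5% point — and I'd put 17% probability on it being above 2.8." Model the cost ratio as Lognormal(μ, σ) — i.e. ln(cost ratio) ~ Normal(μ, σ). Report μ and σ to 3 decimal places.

μ ≈ 0.315, σ ≈ 0.749

If T ~ Lognormal(μ,σ) then ln T ~ Normal(μ,σ), so the p-quantile of ln T is μ + z_p·σ.
ln(0.4) = -0.9163 and ln(2.8) = 1.03; z_{0.05} = -1.645, z_{0.83} = 0.9542.
σ = (1.03 − -0.9163)/(0.9542 − (-1.645)) = 0.749.
μ = -0.9163 − (-1.645)·0.749 = 0.315.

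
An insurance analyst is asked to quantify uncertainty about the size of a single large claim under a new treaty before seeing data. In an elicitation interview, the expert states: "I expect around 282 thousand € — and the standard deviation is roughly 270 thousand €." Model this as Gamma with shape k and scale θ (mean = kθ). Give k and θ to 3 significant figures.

k ≈ 1.09, θ ≈ 259

For Gamma(k, scale θ): mean = kθ, variance = kθ², so CV = 1/√k.
CV = SD/mean = 270/282 = 0.9574, hence k = 1/CV² = 1.09.
Then θ = mean/k = 282/1.09 = 259.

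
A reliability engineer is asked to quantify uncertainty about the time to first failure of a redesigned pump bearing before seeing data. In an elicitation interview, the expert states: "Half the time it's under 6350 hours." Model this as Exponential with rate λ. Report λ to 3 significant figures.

Exponential median = ln 2 / λ, so λ = ln 2 / 6350.0 = 0.000109.

λ ≈ 0.000109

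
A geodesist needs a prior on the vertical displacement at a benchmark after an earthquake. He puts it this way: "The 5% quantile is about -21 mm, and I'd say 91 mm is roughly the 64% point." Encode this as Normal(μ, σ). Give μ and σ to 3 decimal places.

μ = 70.959, σ = 55.907

The p-quantile of Normal(μ,σ) is μ + z_p·σ, with z_{0.05} = -1.645 and z_{0.64} = 0.3585.
Eliminate σ: μ = (z₂·x₁ − z₁·x₂)/(z₂ − z₁) = (0.3585·-21 − (-1.645)·91)/2.003 = 70.959.
Then σ = (x₂ − x₁)/(z₂ − z₁) = (91 − -21)/2.003 = 55.907.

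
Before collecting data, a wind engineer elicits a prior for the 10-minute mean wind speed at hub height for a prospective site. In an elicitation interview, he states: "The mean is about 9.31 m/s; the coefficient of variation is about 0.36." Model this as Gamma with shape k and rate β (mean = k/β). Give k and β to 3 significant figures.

k ≈ 7.72, β ≈ 0.829

For Gamma(k, rate β): mean = k/β, variance = k/β², so CV = 1/√k.
CV = 0.36, hence k = 1/CV² = 7.72.
Then β = k/mean = 7.72/9.31 = 0.829.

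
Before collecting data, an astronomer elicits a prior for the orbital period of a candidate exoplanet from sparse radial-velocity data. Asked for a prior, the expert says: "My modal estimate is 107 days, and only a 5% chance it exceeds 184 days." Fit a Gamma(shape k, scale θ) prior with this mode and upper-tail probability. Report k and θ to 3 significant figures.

Gamma(k,θ) with k>1 has mode (k−1)θ, so θ = 107/(k−1).
Need P(X < 184) = 0.95 with θ tied to k this way. Start at k = 2, θ = 107: P(X<184) ≈ 0.513.
Too low — raise k to concentrate. Iterating converges to k ≈ 10.5.
Then θ = 107/(10.5−1) ≈ 11.3.

k ≈ 10.5, θ ≈ 11.3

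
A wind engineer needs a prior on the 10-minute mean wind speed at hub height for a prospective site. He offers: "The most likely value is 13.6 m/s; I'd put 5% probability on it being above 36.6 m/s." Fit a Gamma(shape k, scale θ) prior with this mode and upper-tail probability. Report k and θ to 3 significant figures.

k ≈ 3.75, θ ≈ 4.95

Gamma(k,θ) with k>1 has mode (k−1)θ, so θ = 13.6/(k−1).
Need P(X < 36.6) = 0.95 with θ tied to k this way. Start at k = 2, θ = 13.6: P(X<36.6) ≈ 0.750.
Too low — raise k to concentrate. Iterating converges to k ≈ 3.75.
Then θ = 13.6/(3.75−1) ≈ 4.95.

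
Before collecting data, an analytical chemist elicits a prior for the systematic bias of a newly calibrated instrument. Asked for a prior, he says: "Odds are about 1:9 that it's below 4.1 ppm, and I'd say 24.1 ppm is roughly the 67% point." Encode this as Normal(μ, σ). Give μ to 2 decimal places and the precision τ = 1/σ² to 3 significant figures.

μ = 18.99, τ = 0.00741

The p-quantile of Normal(μ,σ) is μ + z_p·σ, with z_{0.1} = -1.282 and z_{0.67} = 0.4399.
Eliminate σ: μ = (z₂·x₁ − z₁·x₂)/(z₂ − z₁) = (0.4399·4.1 − (-1.282)·24.1)/1.721 = 18.99.
Then σ = (x₂ − x₁)/(z₂ − z₁) = (24.1 − 4.1)/1.721 = 11.62.
Precision τ = 1/σ² = 1/11.62² = 0.00741.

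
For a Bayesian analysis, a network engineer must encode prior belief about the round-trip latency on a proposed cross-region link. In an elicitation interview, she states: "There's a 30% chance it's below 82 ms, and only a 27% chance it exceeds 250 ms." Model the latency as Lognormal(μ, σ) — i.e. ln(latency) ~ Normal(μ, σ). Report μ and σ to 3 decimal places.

If T ~ Lognormal(μ,σ) then ln T ~ Normal(μ,σ), so the p-quantile of ln T is μ + z_p·σ.
ln(82) = 4.407 and ln(250) = 5.521; z_{0.3} = -0.5244, z_{0.73} = 0.6128.
σ = (5.521 − 4.407)/(0.6128 − (-0.5244)) = 0.980.
μ = 4.407 − (-0.5244)·0.980 = 4.921.

μ ≈ 4.921, σ ≈ 0.980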